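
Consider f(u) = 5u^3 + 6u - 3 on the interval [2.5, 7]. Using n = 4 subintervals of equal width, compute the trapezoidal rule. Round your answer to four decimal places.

3134.8037

Δu = (7 − 2.5)/4 = 1.125.
f(2.5) = 90.125, f(3.625) = 131545/512, f(4.75) = 561.359375, f(5.875) = 535627/512, f(7) = 1754.
T_4 = (Δu/2)·[f(u_0) + 2f(u_1) + 2f(u_2) + 2f(u_3) + f(u_4)].
Sum ≈ 3134.8037.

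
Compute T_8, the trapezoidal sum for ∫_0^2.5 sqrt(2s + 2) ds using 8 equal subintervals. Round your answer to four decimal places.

5.2279

Δs = (2.5 − 0)/8 = 0.3125.
f(0) ≈ 1.4142, f(0.3125) ≈ 1.6202, f(0.625) ≈ 1.8028, f(0.9375) ≈ 1.9685, f(1.25) ≈ 2.1213, f(1.5625) ≈ 2.2638, f(1.875) ≈ 2.3979, f(2.1875) ≈ 2.5249, f(2.5) ≈ 2.6458.
T_8 = (Δs/2)·[f(s_0) + 2f(s_1) + ... + 2f(s_{7}) + f(s_8)].
Sum ≈ 5.2279.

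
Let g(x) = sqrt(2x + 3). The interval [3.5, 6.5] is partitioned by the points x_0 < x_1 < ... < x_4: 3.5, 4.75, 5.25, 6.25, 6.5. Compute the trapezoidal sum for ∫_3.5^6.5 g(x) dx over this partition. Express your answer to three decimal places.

Subinterval widths: 1.25, 0.5, 1, 0.25.
g(3.5) ≈ 3.162, g(4.75) ≈ 3.536, g(5.25) ≈ 3.674, g(6.25) ≈ 3.937, g(6.5) ≈ 4.000.
On each subinterval the trapezoid contributes (Δx_i/2)·[g(x_{i-1}) + g(x_i)].
Sum ≈ 10.786.

10.786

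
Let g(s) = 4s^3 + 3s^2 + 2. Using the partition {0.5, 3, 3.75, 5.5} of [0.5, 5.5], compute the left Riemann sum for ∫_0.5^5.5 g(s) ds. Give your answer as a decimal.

Subinterval widths: 2.5, 0.75, 1.75.
Left endpoints: 0.5, 3, 3.75.
g(0.5) = 3.25, g(3) = 137, g(3.75) = 255.125.
Sum = Σ Δs_i · g(s_i).
Sum = 557.34375.

557.34375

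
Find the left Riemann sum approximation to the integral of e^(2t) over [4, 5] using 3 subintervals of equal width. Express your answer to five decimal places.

6698.61198

Δt = (5 − 4)/3 = 1/3.
Left endpoints: 4, 13/3, 14/3.
f(4) ≈ 2980.95799, f(13/3) ≈ 5806.11335, f(14/3) ≈ 11308.76461.
Sum = Δt · [f(4) + f(13/3) + f(14/3)].
Sum ≈ 6698.61198.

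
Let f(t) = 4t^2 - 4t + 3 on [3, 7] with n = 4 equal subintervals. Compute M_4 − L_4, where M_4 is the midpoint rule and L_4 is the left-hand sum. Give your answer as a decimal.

68

M_4 = 352.
L_4 = 284.
M_4 − L_4 = 68.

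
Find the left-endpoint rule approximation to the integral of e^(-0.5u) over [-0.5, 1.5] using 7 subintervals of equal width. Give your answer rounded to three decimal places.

1.742

Δu = (1.5 − (-0.5))/7 = 2/7.
Left endpoints: -0.5, -3/14, 1/14, 5/14, 9/14, 13/14, 17/14.
f(-0.5) ≈ 1.284, f(-3/14) ≈ 1.113, f(1/14) ≈ 0.965, f(5/14) ≈ 0.836, f(9/14) ≈ 0.725, f(13/14) ≈ 0.629, f(17/14) ≈ 0.545.
Sum = Δu · [f(-0.5) + f(-3/14) + f(1/14) + ...].
Sum ≈ 1.742.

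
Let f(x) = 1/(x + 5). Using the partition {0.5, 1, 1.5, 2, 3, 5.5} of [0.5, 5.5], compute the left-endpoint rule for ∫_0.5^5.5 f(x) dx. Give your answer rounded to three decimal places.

Subinterval widths: 0.5, 0.5, 0.5, 1, 2.5.
Left endpoints: 0.5, 1, 1.5, 2, 3.
f(0.5) = 2/11, f(1) = 1/6, f(1.5) = 2/13, f(2) = 1/7, f(3) = 0.125.
Sum = Σ Δx_i · f(x_i).
Sum ≈ 0.707.

0.707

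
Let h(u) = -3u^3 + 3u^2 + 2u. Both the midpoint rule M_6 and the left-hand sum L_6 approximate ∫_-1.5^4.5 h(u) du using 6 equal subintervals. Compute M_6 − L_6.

-93

M_6 = -186.
L_6 = -93.
M_6 − L_6 = -93.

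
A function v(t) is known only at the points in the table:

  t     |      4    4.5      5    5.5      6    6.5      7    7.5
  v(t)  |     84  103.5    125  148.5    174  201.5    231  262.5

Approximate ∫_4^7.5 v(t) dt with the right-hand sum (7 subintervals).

Δt = 0.5.
Sum = 0.5·[103.5 + 125 + 148.5 + 174 + 201.5 + 231 + 262.5] = 623.

623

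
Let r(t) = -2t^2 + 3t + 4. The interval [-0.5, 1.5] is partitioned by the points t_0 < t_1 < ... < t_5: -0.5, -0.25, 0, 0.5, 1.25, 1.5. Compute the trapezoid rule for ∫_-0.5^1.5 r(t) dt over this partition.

8.46875

Subinterval widths: 0.25, 0.25, 0.5, 0.75, 0.25.
r(-0.5) = 2, r(-0.25) = 3.125, r(0) = 4, r(0.5) = 5, r(1.25) = 4.625, r(1.5) = 4.
On each subinterval the trapezoid contributes (Δt_i/2)·[r(t_{i-1}) + r(t_i)].
Sum = 8.46875.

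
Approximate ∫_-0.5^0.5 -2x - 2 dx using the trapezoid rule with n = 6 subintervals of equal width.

-2

Δx = (0.5 − (-0.5))/6 = 1/6.
f(-0.5) = -1, f(-1/3) = -4/3, f(-1/6) = -5/3, f(0) = -2, f(1/6) = -7/3, f(1/3) = -8/3, f(0.5) = -3.
T_6 = (Δx/2)·[f(x_0) + 2f(x_1) + ... + 2f(x_{5}) + f(x_6)].
Sum = -2.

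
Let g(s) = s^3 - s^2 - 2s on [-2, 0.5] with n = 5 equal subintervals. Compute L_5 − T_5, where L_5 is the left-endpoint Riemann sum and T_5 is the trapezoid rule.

L_5 = -5.
T_5 = -3.28125.
L_5 − T_5 = -1.71875.

-1.71875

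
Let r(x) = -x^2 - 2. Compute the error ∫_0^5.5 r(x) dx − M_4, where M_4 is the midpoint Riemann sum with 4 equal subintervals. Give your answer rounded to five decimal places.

-0.86654

Exact integral: ∫_0^5.5 r(x) dx ≈ -66.4583333.
M_4 ≈ -65.5917969.
Error ≈ -66.4583333 − (-65.5917969) ≈ -0.86654.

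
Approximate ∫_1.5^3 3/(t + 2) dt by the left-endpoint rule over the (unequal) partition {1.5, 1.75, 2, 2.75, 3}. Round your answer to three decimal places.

1.135

Subinterval widths: 0.25, 0.25, 0.75, 0.25.
Left endpoints: 1.5, 1.75, 2, 2.75.
f(1.5) = 6/7, f(1.75) = 0.8, f(2) = 0.75, f(2.75) = 12/19.
Sum = Σ Δt_i · f(t_i).
Sum ≈ 1.135.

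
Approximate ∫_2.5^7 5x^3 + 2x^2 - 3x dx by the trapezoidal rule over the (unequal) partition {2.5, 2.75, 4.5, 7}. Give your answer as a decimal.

Subinterval widths: 0.25, 1.75, 2.5.
f(2.5) = 83.125, f(2.75) = 110.859375, f(4.5) = 482.625, f(7) = 1792.
On each subinterval the trapezoid contributes (Δx_i/2)·[f(x_{i-1}) + f(x_i)].
Sum = 3386.828125.

3386.828125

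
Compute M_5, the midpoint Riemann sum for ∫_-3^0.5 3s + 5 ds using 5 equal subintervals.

Δs = (0.5 − (-3))/5 = 0.7.
Midpoints: -2.65, -1.95, -1.25, -0.55, 0.15.
f(-2.65) = -2.95, f(-1.95) = -0.85, f(-1.25) = 1.25, f(-0.55) = 3.35, f(0.15) = 5.45.
Sum = Δs · [f(-2.65) + f(-1.95) + f(-1.25) + f(-0.55) + f(0.15)].
Sum = 4.375.

4.375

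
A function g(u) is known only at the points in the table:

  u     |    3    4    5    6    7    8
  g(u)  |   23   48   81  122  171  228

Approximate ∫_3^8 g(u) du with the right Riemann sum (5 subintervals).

650

Δu = 1.
Sum = 1·[48 + 81 + 122 + 171 + 228] = 650.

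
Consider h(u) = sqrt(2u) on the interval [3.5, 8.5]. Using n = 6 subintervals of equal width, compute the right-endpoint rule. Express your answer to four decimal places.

Δu = (8.5 − 3.5)/6 = 5/6.
Right endpoints: 13/3, 31/6, 6, 41/6, 23/3, 8.5.
h(13/3) ≈ 2.9439, h(31/6) ≈ 3.2146, h(6) ≈ 3.4641, h(41/6) ≈ 3.6968, h(23/3) ≈ 3.9158, h(8.5) ≈ 4.1231.
Sum = Δu · [h(13/3) + h(31/6) + h(6) + ...].
Sum ≈ 17.7986.

17.7986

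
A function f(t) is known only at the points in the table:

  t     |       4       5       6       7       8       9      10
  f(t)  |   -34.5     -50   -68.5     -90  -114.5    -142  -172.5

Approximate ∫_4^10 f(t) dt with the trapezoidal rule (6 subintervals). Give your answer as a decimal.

-568.5

Δt = 1.
T_6 = (1/2)·[(-34.5) + 2·(-50) + 2·(-68.5) + 2·(-90) + 2·(-114.5) + 2·(-142) + (-172.5)] = -568.5.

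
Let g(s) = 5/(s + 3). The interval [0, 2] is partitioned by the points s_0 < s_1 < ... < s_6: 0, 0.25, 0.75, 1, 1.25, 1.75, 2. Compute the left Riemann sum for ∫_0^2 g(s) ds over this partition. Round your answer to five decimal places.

2.68312

Subinterval widths: 0.25, 0.5, 0.25, 0.25, 0.5, 0.25.
Left endpoints: 0, 0.25, 0.75, 1, 1.25, 1.75.
g(0) = 5/3, g(0.25) = 20/13, g(0.75) = 4/3, g(1) = 1.25, g(1.25) = 20/17, g(1.75) = 20/19.
Sum = Σ Δs_i · g(s_i).
Sum ≈ 2.68312.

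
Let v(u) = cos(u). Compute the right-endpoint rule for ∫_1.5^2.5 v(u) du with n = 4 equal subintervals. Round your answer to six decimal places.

-0.505928

Δu = (2.5 − 1.5)/4 = 0.25.
Right endpoints: 1.75, 2, 2.25, 2.5.
v(1.75) ≈ -0.178246, v(2) ≈ -0.416147, v(2.25) ≈ -0.628174, v(2.5) ≈ -0.801144.
Sum = Δu · [v(1.75) + v(2) + v(2.25) + v(2.5)].
Sum ≈ -0.505928.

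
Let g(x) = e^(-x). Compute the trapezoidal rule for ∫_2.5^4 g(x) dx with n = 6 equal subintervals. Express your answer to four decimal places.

0.0641

Δx = (4 − 2.5)/6 = 0.25.
g(2.5) ≈ 0.0821, g(2.75) ≈ 0.0639, g(3) ≈ 0.0498, g(3.25) ≈ 0.0388, g(3.5) ≈ 0.0302, g(3.75) ≈ 0.0235, g(4) ≈ 0.0183.
T_6 = (Δx/2)·[g(x_0) + 2g(x_1) + ... + 2g(x_{5}) + g(x_6)].
Sum ≈ 0.0641.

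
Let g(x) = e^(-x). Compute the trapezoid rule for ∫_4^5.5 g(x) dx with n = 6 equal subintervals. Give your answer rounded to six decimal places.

Δx = (5.5 − 4)/6 = 0.25.
g(4) ≈ 0.018316, g(4.25) ≈ 0.014264, g(4.5) ≈ 0.011109, g(4.75) ≈ 0.008652, g(5) ≈ 0.006738, g(5.25) ≈ 0.005248, g(5.5) ≈ 0.004087.
T_6 = (Δx/2)·[g(x_0) + 2g(x_1) + ... + 2g(x_{5}) + g(x_6)].
Sum ≈ 0.014303.

0.014303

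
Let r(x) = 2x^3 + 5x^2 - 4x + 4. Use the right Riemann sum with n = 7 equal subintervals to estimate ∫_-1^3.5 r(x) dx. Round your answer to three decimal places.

187.531

Δx = (3.5 − (-1))/7 = 9/14.
Right endpoints: -5/14, 2/7, 13/14, 11/7, 31/14, 20/7, 3.5.
r(-5/14) = 4099/686, r(2/7) = 1136/343, r(13/14) = 2126/343, r(11/7) = 6113/343, r(31/14) = 28381/686, r(20/7) = 27452/343, r(3.5) = 137.
Sum = Δx · [r(-5/14) + r(2/7) + r(13/14) + ...].
Sum ≈ 187.531.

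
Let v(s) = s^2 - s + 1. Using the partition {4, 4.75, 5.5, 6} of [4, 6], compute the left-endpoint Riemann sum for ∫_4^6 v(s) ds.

Subinterval widths: 0.75, 0.75, 0.5.
Left endpoints: 4, 4.75, 5.5.
v(4) = 13, v(4.75) = 18.8125, v(5.5) = 25.75.
Sum = Σ Δs_i · v(s_i).
Sum = 36.734375.

36.734375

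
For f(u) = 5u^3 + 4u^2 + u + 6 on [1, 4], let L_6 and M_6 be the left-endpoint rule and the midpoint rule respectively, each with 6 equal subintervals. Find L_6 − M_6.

L_6 = 338.9375.
M_6 = 425.65625.
L_6 − M_6 = -86.71875.

-86.71875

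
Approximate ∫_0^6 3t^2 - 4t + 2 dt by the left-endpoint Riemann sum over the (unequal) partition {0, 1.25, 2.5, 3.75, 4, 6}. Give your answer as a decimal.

93.34375

Subinterval widths: 1.25, 1.25, 1.25, 0.25, 2.
Left endpoints: 0, 1.25, 2.5, 3.75, 4.
f(0) = 2, f(1.25) = 1.6875, f(2.5) = 10.75, f(3.75) = 29.1875, f(4) = 34.
Sum = Σ Δt_i · f(t_i).
Sum = 93.34375.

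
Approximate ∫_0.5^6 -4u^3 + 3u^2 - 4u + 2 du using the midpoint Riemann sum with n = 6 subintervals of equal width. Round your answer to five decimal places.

-1126.69792

Δu = (6 − 0.5)/6 = 11/12.
Midpoints: 23/24, 1.875, 67/24, 89/24, 4.625, 133/24.
f(23/24) = -8981/3456, f(1.875) = -21.3203125, f(67/24) = -251641/3456, f(89/24) = -606743/3456, f(4.625) = -348.0546875, f(133/24) = -2103931/3456.
Sum = Δu · [f(23/24) + f(1.875) + f(67/24) + ...].
Sum ≈ -1126.69792.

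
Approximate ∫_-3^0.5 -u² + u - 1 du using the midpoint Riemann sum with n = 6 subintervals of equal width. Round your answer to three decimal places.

Δu = (0.5 − (-3))/6 = 7/12.
Midpoints: -65/24, -2.125, -37/24, -23/24, -0.375, 5/24.
f(-65/24) = -6361/576, f(-2.125) = -7.640625, f(-37/24) = -2833/576, f(-23/24) = -1657/576, f(-0.375) = -1.515625, f(5/24) = -481/576.
Sum = Δu · [f(-65/24) + f(-2.125) + f(-37/24) + ...].
Sum ≈ -16.817.

-16.817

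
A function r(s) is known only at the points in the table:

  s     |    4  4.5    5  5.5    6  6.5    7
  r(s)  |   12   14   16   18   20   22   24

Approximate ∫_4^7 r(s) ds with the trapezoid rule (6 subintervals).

Δs = 0.5.
T_6 = (0.5/2)·[12 + 2·14 + 2·16 + 2·18 + 2·20 + 2·22 + 24] = 54.

54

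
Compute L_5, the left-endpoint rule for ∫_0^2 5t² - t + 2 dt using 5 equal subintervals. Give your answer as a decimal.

Δt = (2 − 0)/5 = 0.4.
Left endpoints: 0, 0.4, 0.8, 1.2, 1.6.
f(0) = 2, f(0.4) = 2.4, f(0.8) = 4.4, f(1.2) = 8, f(1.6) = 13.2.
Sum = Δt · [f(0) + f(0.4) + f(0.8) + f(1.2) + f(1.6)].
Sum = 12.

12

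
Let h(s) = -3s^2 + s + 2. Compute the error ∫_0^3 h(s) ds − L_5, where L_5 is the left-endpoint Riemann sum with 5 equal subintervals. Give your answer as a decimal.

Exact integral: ∫_0^3 h(s) ds = -16.5.
L_5 = -9.84.
Error = -16.5 − (-9.84) = -6.66.

-6.66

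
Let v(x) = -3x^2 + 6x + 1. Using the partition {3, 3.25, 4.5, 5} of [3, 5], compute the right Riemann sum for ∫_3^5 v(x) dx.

Subinterval widths: 0.25, 1.25, 0.5.
Right endpoints: 3.25, 4.5, 5.
v(3.25) = -11.1875, v(4.5) = -32.75, v(5) = -44.
Sum = Σ Δx_i · v(x_i).
Sum = -65.734375.

-65.734375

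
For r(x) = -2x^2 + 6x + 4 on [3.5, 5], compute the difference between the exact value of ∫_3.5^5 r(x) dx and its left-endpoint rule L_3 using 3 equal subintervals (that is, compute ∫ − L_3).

Exact integral: ∫_3.5^5 r(x) dx = -10.5.
L_3 = -6.5.
Error = -10.5 − (-6.5) = -4.

-4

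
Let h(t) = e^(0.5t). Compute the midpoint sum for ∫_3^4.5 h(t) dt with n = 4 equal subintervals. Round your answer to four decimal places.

Δt = (4.5 − 3)/4 = 0.375.
Midpoints: 3.1875, 3.5625, 3.9375, 4.3125.
h(3.1875) ≈ 4.9222, h(3.5625) ≈ 5.9373, h(3.9375) ≈ 7.1617, h(4.3125) ≈ 8.6387.
Sum = Δt · [h(3.1875) + h(3.5625) + h(3.9375) + h(4.3125)].
Sum ≈ 9.9974.

9.9974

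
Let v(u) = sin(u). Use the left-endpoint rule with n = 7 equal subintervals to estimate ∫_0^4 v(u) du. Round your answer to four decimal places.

1.8246

Δu = (4 − 0)/7 = 4/7.
Left endpoints: 0, 4/7, 8/7, 12/7, 16/7, 20/7, 24/7.
v(0) ≈ 0.0000, v(4/7) ≈ 0.5408, v(8/7) ≈ 0.9098, v(12/7) ≈ 0.9897, v(16/7) ≈ 0.7551, v(20/7) ≈ 0.2806, v(24/7) ≈ -0.2831.
Sum = Δu · [v(0) + v(4/7) + v(8/7) + ...].
Sum ≈ 1.8246.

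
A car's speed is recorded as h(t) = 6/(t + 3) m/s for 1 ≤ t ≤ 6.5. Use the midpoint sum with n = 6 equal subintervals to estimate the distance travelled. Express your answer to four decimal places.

5.1793

Δt = (6.5 − 1)/6 = 11/12.
Midpoints: 35/24, 2.375, 79/24, 101/24, 5.125, 145/24.
h(35/24) = 144/107, h(2.375) = 48/43, h(79/24) = 144/151, h(101/24) = 144/173, h(5.125) = 48/65, h(145/24) = 144/217.
Sum = Δt · [h(35/24) + h(2.375) + h(79/24) + ...].
Sum ≈ 5.1793.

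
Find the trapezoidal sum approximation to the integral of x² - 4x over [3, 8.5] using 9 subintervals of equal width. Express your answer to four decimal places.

69.5507

Δx = (8.5 − 3)/9 = 11/18.
f(3) = -3, f(65/18) = -455/324, f(38/9) = 76/81, f(29/6) = 145/36, f(49/9) = 637/81, f(109/18) = 4033/324, f(20/3) = 160/9, f(131/18) = 7729/324, f(71/9) = 2485/81, f(8.5) = 38.25.
T_9 = (Δx/2)·[f(x_0) + 2f(x_1) + ... + 2f(x_{8}) + f(x_9)].
Sum ≈ 69.5507.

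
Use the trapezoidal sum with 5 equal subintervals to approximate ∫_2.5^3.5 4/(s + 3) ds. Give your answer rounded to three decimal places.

Δs = (3.5 − 2.5)/5 = 0.2.
f(2.5) = 8/11, f(2.7) = 40/57, f(2.9) = 40/59, f(3.1) = 40/61, f(3.3) = 40/63, f(3.5) = 8/13.
T_5 = (Δs/2)·[f(s_0) + 2f(s_1) + ... + 2f(s_{4}) + f(s_5)].
Sum ≈ 0.668.

0.668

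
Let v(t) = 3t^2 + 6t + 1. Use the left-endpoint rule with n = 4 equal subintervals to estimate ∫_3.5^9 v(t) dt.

738.58984375

Δt = (9 − 3.5)/4 = 1.375.
Left endpoints: 3.5, 4.875, 6.25, 7.625.
v(3.5) = 58.75, v(4.875) = 101.546875, v(6.25) = 155.6875, v(7.625) = 221.171875.
Sum = Δt · [v(3.5) + v(4.875) + v(6.25) + v(7.625)].
Sum = 738.58984375.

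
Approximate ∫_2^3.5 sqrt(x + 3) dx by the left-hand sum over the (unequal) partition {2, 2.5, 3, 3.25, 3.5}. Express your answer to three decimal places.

Subinterval widths: 0.5, 0.5, 0.25, 0.25.
Left endpoints: 2, 2.5, 3, 3.25.
f(2) ≈ 2.236, f(2.5) ≈ 2.345, f(3) ≈ 2.449, f(3.25) ≈ 2.500.
Sum = Σ Δx_i · f(x_i).
Sum ≈ 3.528.

3.528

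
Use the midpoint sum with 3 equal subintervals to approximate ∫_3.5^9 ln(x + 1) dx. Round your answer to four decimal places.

10.7744

Δx = (9 − 3.5)/3 = 11/6.
Midpoints: 53/12, 6.25, 97/12.
f(53/12) ≈ 1.6895, f(6.25) ≈ 1.9810, f(97/12) ≈ 2.2064.
Sum = Δx · [f(53/12) + f(6.25) + f(97/12)].
Sum ≈ 10.7744.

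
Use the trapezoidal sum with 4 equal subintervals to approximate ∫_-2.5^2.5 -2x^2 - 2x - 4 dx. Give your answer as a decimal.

-43.4375

Δx = (2.5 − (-2.5))/4 = 1.25.
f(-2.5) = -11.5, f(-1.25) = -4.625, f(0) = -4, f(1.25) = -9.625, f(2.5) = -21.5.
T_4 = (Δx/2)·[f(x_0) + 2f(x_1) + 2f(x_2) + 2f(x_3) + f(x_4)].
Sum = -43.4375.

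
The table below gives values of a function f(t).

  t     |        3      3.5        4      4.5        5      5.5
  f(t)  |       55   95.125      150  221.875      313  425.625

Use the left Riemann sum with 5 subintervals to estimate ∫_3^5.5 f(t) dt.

Δt = 0.5.
Sum = 0.5·[55 + 95.125 + 150 + 221.875 + 313] = 417.5.

417.5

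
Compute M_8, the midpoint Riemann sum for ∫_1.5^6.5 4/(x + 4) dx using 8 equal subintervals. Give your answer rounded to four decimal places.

Δx = (6.5 − 1.5)/8 = 0.625.
Midpoints: 1.8125, 2.4375, 3.0625, 3.6875, 4.3125, 4.9375, 5.5625, 6.1875.
f(1.8125) = 64/93, f(2.4375) = 64/103, f(3.0625) = 64/113, f(3.6875) = 64/123, f(4.3125) = 64/133, f(4.9375) = 64/143, f(5.5625) = 64/153, f(6.1875) = 64/163.
Sum = Δx · [f(1.8125) + f(2.4375) + f(3.0625) + ...].
Sum ≈ 2.5850.

2.5850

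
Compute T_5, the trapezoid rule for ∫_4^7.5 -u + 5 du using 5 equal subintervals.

-2.625

Δu = (7.5 − 4)/5 = 0.7.
f(4) = 1, f(4.7) = 0.3, f(5.4) = -0.4, f(6.1) = -1.1, f(6.8) = -1.8, f(7.5) = -2.5.
T_5 = (Δu/2)·[f(u_0) + 2f(u_1) + ... + 2f(u_{4}) + f(u_5)].
Sum = -2.625.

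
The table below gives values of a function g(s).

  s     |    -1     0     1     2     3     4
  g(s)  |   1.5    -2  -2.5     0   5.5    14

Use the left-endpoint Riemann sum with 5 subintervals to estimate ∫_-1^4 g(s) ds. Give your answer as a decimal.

Δs = 1.
Sum = 1·[1.5 + (-2) + (-2.5) + 0 + 5.5] = 2.5.

2.5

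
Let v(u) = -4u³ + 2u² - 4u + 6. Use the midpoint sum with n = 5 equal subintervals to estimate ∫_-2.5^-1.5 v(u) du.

Δu = (-1.5 − (-2.5))/5 = 0.2.
Midpoints: -2.4, -2.2, -2, -1.8, -1.6.
v(-2.4) = 82.416, v(-2.2) = 67.072, v(-2) = 54, v(-1.8) = 43.008, v(-1.6) = 33.904.
Sum = Δu · [v(-2.4) + v(-2.2) + v(-2) + v(-1.8) + v(-1.6)].
Sum = 56.08.

56.08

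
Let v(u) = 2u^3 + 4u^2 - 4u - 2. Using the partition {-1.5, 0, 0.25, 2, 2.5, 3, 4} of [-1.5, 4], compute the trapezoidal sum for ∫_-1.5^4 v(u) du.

191.09375

Subinterval widths: 1.5, 0.25, 1.75, 0.5, 0.5, 1.
v(-1.5) = 6.25, v(0) = -2, v(0.25) = -2.71875, v(2) = 22, v(2.5) = 44.25, v(3) = 76, v(4) = 174.
On each subinterval the trapezoid contributes (Δu_i/2)·[v(u_{i-1}) + v(u_i)].
Sum = 191.09375.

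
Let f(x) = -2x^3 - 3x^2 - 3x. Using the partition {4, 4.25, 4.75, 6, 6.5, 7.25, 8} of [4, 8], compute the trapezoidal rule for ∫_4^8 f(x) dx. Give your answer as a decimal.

-2459.5546875

Subinterval widths: 0.25, 0.5, 1.25, 0.5, 0.75, 0.75.
f(4) = -188, f(4.25) = -220.46875, f(4.75) = -296.28125, f(6) = -558, f(6.5) = -695.5, f(7.25) = -941.59375, f(8) = -1240.
On each subinterval the trapezoid contributes (Δx_i/2)·[f(x_{i-1}) + f(x_i)].
Sum = -2459.5546875.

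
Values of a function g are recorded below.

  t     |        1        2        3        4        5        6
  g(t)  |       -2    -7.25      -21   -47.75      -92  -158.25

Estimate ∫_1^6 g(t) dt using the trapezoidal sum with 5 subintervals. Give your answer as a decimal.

Δt = 1.
T_5 = (1/2)·[(-2) + 2·(-7.25) + 2·(-21) + 2·(-47.75) + 2·(-92) + (-158.25)] = -248.125.

-248.125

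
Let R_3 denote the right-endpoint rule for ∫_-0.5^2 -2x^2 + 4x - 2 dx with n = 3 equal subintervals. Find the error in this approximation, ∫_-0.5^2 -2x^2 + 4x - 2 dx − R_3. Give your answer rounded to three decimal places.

Exact integral: ∫_-0.5^2 f(x) dx ≈ -2.91667.
R_3 ≈ -2.45370.
Error ≈ -2.91667 − (-2.45370) ≈ -0.463.

-0.463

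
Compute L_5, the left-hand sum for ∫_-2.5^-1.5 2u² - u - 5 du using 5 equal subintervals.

6.08

Δu = (-1.5 − (-2.5))/5 = 0.2.
Left endpoints: -2.5, -2.3, -2.1, -1.9, -1.7.
f(-2.5) = 10, f(-2.3) = 7.88, f(-2.1) = 5.92, f(-1.9) = 4.12, f(-1.7) = 2.48.
Sum = Δu · [f(-2.5) + f(-2.3) + f(-2.1) + f(-1.9) + f(-1.7)].
Sum = 6.08.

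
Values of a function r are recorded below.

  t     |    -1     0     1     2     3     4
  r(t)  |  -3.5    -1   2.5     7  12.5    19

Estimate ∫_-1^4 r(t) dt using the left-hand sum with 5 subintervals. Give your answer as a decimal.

17.5

Δt = 1.
Sum = 1·[(-3.5) + (-1) + 2.5 + 7 + 12.5] = 17.5.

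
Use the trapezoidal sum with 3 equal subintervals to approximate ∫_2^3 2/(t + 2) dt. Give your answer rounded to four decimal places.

0.4467

Δt = (3 − 2)/3 = 1/3.
f(2) = 0.5, f(7/3) = 6/13, f(8/3) = 3/7, f(3) = 0.4.
T_3 = (Δt/2)·[f(t_0) + 2f(t_1) + 2f(t_2) + f(t_3)].
Sum ≈ 0.4467.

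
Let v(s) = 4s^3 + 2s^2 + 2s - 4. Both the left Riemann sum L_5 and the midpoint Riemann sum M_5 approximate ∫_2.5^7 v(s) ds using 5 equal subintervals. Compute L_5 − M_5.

L_5 = 2008.98.
M_5 = 2587.01625.
L_5 − M_5 = -578.03625.

-578.03625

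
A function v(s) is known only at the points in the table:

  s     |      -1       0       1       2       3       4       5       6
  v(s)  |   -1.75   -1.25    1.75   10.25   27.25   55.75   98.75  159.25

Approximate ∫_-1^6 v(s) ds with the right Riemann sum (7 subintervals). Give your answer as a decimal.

351.75

Δs = 1.
Sum = 1·[(-1.25) + 1.75 + 10.25 + 27.25 + 55.75 + 98.75 + 159.25] = 351.75.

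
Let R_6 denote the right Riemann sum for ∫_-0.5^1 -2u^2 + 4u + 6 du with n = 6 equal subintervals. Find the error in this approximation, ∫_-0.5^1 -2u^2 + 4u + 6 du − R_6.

-0.53125

Exact integral: ∫_-0.5^1 f(u) du = 9.75.
R_6 = 10.28125.
Error = 9.75 − 10.28125 = -0.53125.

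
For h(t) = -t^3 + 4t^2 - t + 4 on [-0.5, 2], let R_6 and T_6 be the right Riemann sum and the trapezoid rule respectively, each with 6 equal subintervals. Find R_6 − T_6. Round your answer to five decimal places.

R_6 ≈ 16.0120081.
T_6 ≈ 15.1005498.
R_6 − T_6 ≈ 0.91146.

0.91146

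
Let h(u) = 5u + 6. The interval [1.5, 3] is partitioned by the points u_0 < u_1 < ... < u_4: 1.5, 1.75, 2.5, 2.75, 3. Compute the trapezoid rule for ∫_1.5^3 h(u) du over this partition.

Subinterval widths: 0.25, 0.75, 0.25, 0.25.
h(1.5) = 13.5, h(1.75) = 14.75, h(2.5) = 18.5, h(2.75) = 19.75, h(3) = 21.
On each subinterval the trapezoid contributes (Δu_i/2)·[h(u_{i-1}) + h(u_i)].
Sum = 25.875.

25.875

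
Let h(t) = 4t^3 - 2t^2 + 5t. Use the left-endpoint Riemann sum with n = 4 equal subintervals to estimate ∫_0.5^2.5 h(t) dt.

Δt = (2.5 − 0.5)/4 = 0.5.
Left endpoints: 0.5, 1, 1.5, 2.
h(0.5) = 2.5, h(1) = 7, h(1.5) = 16.5, h(2) = 34.
Sum = Δt · [h(0.5) + h(1) + h(1.5) + h(2)].
Sum = 30.

30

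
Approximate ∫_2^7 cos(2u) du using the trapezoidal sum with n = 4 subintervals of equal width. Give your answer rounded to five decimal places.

Δu = (7 − 2)/4 = 1.25.
f(2) ≈ -0.65364, f(3.25) ≈ 0.97659, f(4.5) ≈ -0.91113, f(5.75) ≈ 0.48330, f(7) ≈ 0.13674.
T_4 = (Δu/2)·[f(u_0) + 2f(u_1) + 2f(u_2) + 2f(u_3) + f(u_4)].
Sum ≈ 0.36289.

0.36289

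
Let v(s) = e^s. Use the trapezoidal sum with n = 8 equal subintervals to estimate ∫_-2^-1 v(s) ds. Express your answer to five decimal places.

0.23285

Δs = (-1 − (-2))/8 = 0.125.
v(-2) ≈ 0.13534, v(-1.875) ≈ 0.15335, v(-1.75) ≈ 0.17377, v(-1.625) ≈ 0.19691, v(-1.5) ≈ 0.22313, v(-1.375) ≈ 0.25284, v(-1.25) ≈ 0.28650, v(-1.125) ≈ 0.32465, v(-1) ≈ 0.36788.
T_8 = (Δs/2)·[v(s_0) + 2v(s_1) + ... + 2v(s_{7}) + v(s_8)].
Sum ≈ 0.23285.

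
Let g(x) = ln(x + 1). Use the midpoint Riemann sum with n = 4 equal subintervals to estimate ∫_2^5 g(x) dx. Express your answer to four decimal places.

Δx = (5 − 2)/4 = 0.75.
Midpoints: 2.375, 3.125, 3.875, 4.625.
g(2.375) ≈ 1.2164, g(3.125) ≈ 1.4171, g(3.875) ≈ 1.5841, g(4.625) ≈ 1.7272.
Sum = Δx · [g(2.375) + g(3.125) + g(3.875) + g(4.625)].
Sum ≈ 4.4586.

4.4586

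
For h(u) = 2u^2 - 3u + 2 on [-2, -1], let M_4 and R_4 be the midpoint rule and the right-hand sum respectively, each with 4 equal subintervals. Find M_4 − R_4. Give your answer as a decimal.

M_4 = 11.15625.
R_4 = 10.0625.
M_4 − R_4 = 1.09375.

1.09375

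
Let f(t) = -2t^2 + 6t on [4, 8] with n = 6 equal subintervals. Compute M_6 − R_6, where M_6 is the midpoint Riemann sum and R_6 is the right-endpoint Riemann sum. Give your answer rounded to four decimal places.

M_6 ≈ -154.370370.
R_6 ≈ -179.259259.
M_6 − R_6 ≈ 24.8889.

24.8889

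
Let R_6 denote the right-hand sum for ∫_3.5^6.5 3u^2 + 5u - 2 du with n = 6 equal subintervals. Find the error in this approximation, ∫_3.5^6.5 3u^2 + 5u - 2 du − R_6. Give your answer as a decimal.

-26.625

Exact integral: ∫_3.5^6.5 f(u) du = 300.75.
R_6 = 327.375.
Error = 300.75 − 327.375 = -26.625.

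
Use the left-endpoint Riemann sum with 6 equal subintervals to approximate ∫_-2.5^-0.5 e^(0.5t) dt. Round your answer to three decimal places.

0.905

Δt = (-0.5 − (-2.5))/6 = 1/3.
Left endpoints: -2.5, -13/6, -11/6, -1.5, -7/6, -5/6.
f(-2.5) ≈ 0.287, f(-13/6) ≈ 0.338, f(-11/6) ≈ 0.400, f(-1.5) ≈ 0.472, f(-7/6) ≈ 0.558, f(-5/6) ≈ 0.659.
Sum = Δt · [f(-2.5) + f(-13/6) + f(-11/6) + ...].
Sum ≈ 0.905.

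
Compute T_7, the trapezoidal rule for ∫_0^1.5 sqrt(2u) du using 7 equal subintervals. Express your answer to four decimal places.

Δu = (1.5 − 0)/7 = 3/14.
f(0) ≈ 0.0000, f(3/14) ≈ 0.6547, f(3/7) ≈ 0.9258, f(9/14) ≈ 1.1339, f(6/7) ≈ 1.3093, f(15/14) ≈ 1.4639, f(9/7) ≈ 1.6036, f(1.5) ≈ 1.7321.
T_7 = (Δu/2)·[f(u_0) + 2f(u_1) + ... + 2f(u_{6}) + f(u_7)].
Sum ≈ 1.7051.

1.7051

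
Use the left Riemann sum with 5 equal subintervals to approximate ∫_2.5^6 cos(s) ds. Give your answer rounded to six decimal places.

Δs = (6 − 2.5)/5 = 0.7.
Left endpoints: 2.5, 3.2, 3.9, 4.6, 5.3.
f(2.5) ≈ -0.801144, f(3.2) ≈ -0.998295, f(3.9) ≈ -0.725932, f(4.6) ≈ -0.112153, f(5.3) ≈ 0.554374.
Sum = Δs · [f(2.5) + f(3.2) + f(3.9) + f(4.6) + f(5.3)].
Sum ≈ -1.458204.

-1.458204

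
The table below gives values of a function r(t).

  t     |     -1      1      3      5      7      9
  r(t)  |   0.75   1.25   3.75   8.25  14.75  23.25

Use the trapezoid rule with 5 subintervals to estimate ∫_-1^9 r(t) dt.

80

Δt = 2.
T_5 = (2/2)·[0.75 + 2·1.25 + 2·3.75 + 2·8.25 + 2·14.75 + 23.25] = 80.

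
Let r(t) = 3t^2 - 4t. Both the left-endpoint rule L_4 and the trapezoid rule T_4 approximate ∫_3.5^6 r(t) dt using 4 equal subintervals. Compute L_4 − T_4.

-19.140625

L_4 = 106.97265625.
T_4 = 126.11328125.
L_4 − T_4 = -19.140625.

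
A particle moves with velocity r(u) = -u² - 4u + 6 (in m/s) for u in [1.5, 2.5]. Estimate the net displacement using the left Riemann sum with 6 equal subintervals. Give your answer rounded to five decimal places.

-5.42130

Δu = (2.5 − 1.5)/6 = 1/6.
Left endpoints: 1.5, 5/3, 11/6, 2, 13/6, 7/3.
r(1.5) = -2.25, r(5/3) = -31/9, r(11/6) = -169/36, r(2) = -6, r(13/6) = -265/36, r(7/3) = -79/9.
Sum = Δu · [r(1.5) + r(5/3) + r(11/6) + ...].
Sum ≈ -5.42130.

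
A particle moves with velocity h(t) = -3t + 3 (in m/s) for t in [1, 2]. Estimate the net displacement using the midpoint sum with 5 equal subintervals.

-1.5

Δt = (2 − 1)/5 = 0.2.
Midpoints: 1.1, 1.3, 1.5, 1.7, 1.9.
h(1.1) = -0.3, h(1.3) = -0.9, h(1.5) = -1.5, h(1.7) = -2.1, h(1.9) = -2.7.
Sum = Δt · [h(1.1) + h(1.3) + h(1.5) + h(1.7) + h(1.9)].
Sum = -1.5.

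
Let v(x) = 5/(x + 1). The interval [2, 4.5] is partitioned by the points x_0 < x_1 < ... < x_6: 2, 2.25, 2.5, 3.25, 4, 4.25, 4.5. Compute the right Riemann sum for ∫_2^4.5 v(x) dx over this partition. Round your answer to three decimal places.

2.839

Subinterval widths: 0.25, 0.25, 0.75, 0.75, 0.25, 0.25.
Right endpoints: 2.25, 2.5, 3.25, 4, 4.25, 4.5.
v(2.25) = 20/13, v(2.5) = 10/7, v(3.25) = 20/17, v(4) = 1, v(4.25) = 20/21, v(4.5) = 10/11.
Sum = Σ Δx_i · v(x_i).
Sum ≈ 2.839.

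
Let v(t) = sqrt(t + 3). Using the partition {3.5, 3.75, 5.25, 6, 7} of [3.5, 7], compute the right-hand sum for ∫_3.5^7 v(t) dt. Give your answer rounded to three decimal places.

Subinterval widths: 0.25, 1.5, 0.75, 1.
Right endpoints: 3.75, 5.25, 6, 7.
v(3.75) ≈ 2.598, v(5.25) ≈ 2.872, v(6) ≈ 3.000, v(7) ≈ 3.162.
Sum = Σ Δt_i · v(t_i).
Sum ≈ 10.370.

10.370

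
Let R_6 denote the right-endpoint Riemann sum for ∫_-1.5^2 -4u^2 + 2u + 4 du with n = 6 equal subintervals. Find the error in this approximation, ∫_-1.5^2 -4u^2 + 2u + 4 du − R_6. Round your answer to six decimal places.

Exact integral: ∫_-1.5^2 f(u) du ≈ 0.58333333.
R_6 ≈ -0.21064815.
Error ≈ 0.58333333 − (-0.21064815) ≈ 0.793981.

0.793981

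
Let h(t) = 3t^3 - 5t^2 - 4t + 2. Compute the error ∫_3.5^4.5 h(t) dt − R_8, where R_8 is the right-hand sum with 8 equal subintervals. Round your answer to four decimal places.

Exact integral: ∫_3.5^4.5 h(t) dt ≈ 100.583333.
R_8 = 106.9609375.
Error ≈ 100.583333 − 106.9609375 ≈ -6.3776.

-6.3776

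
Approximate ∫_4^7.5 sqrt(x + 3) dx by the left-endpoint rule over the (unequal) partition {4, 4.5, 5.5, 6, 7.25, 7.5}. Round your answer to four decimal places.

10.0696

Subinterval widths: 0.5, 1, 0.5, 1.25, 0.25.
Left endpoints: 4, 4.5, 5.5, 6, 7.25.
f(4) ≈ 2.6458, f(4.5) ≈ 2.7386, f(5.5) ≈ 2.9155, f(6) ≈ 3.0000, f(7.25) ≈ 3.2016.
Sum = Σ Δx_i · f(x_i).
Sum ≈ 10.0696.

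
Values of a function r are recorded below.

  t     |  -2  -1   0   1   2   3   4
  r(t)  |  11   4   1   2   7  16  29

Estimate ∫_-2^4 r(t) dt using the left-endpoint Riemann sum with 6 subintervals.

41

Δt = 1.
Sum = 1·[11 + 4 + 1 + 2 + 7 + 16] = 41.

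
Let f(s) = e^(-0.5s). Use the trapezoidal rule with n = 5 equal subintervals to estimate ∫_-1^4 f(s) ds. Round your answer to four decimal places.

Δs = (4 − (-1))/5 = 1.
f(-1) ≈ 1.6487, f(0) ≈ 1.0000, f(1) ≈ 0.6065, f(2) ≈ 0.3679, f(3) ≈ 0.2231, f(4) ≈ 0.1353.
T_5 = (Δs/2)·[f(s_0) + 2f(s_1) + ... + 2f(s_{4}) + f(s_5)].
Sum ≈ 3.0896.

3.0896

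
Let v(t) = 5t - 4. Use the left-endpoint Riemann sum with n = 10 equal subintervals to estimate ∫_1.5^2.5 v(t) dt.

5.75

Δt = (2.5 − 1.5)/10 = 0.1.
Left endpoints: 1.5, 1.6, 1.7, 1.8, 1.9, 2, 2.1, 2.2, 2.3, 2.4.
v(1.5) = 3.5, v(1.6) = 4, v(1.7) = 4.5, v(1.8) = 5, v(1.9) = 5.5, v(2) = 6, v(2.1) = 6.5, v(2.2) = 7, v(2.3) = 7.5, v(2.4) = 8.
Sum = Δt · [v(1.5) + v(1.6) + v(1.7) + ...].
Sum = 5.75.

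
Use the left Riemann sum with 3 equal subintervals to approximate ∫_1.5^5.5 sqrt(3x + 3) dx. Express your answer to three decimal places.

13.422

Δx = (5.5 − 1.5)/3 = 4/3.
Left endpoints: 1.5, 17/6, 25/6.
f(1.5) ≈ 2.739, f(17/6) ≈ 3.391, f(25/6) ≈ 3.937.
Sum = Δx · [f(1.5) + f(17/6) + f(25/6)].
Sum ≈ 13.422.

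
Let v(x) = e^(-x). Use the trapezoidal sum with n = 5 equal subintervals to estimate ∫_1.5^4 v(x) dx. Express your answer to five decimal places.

Δx = (4 − 1.5)/5 = 0.5.
v(1.5) ≈ 0.22313, v(2) ≈ 0.13534, v(2.5) ≈ 0.08208, v(3) ≈ 0.04979, v(3.5) ≈ 0.03020, v(4) ≈ 0.01832.
T_5 = (Δx/2)·[v(x_0) + 2v(x_1) + ... + 2v(x_{4}) + v(x_5)].
Sum ≈ 0.20906.

0.20906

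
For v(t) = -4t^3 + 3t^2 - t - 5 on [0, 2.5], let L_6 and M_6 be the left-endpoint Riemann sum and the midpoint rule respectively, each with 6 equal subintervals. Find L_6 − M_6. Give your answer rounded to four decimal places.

L_6 ≈ -30.295139.
M_6 ≈ -38.628472.
L_6 − M_6 ≈ 8.3333.

8.3333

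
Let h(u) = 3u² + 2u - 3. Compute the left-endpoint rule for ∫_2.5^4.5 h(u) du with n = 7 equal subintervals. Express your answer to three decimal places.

77.010

Δu = (4.5 − 2.5)/7 = 2/7.
Left endpoints: 2.5, 39/14, 43/14, 47/14, 51/14, 55/14, 59/14.
h(2.5) = 20.75, h(39/14) = 5067/196, h(43/14) = 6163/196, h(47/14) = 7355/196, h(51/14) = 8643/196, h(55/14) = 10027/196, h(59/14) = 11507/196.
Sum = Δu · [h(2.5) + h(39/14) + h(43/14) + ...].
Sum ≈ 77.010.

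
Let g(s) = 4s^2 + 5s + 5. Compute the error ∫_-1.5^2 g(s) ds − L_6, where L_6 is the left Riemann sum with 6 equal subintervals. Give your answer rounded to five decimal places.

6.35185

Exact integral: ∫_-1.5^2 g(s) ds ≈ 37.0416667.
L_6 ≈ 30.6898148.
Error ≈ 37.0416667 − 30.6898148 ≈ 6.35185.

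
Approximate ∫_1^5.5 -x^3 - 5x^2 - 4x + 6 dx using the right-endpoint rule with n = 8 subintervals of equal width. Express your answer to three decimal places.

Δx = (5.5 − 1)/8 = 0.5625.
Right endpoints: 1.5625, 2.125, 2.6875, 3.25, 3.8125, 4.375, 4.9375, 5.5.
f(1.5625) = -66649/4096, f(2.125) = -17753/512, f(2.6875) = -246883/4096, f(3.25) = -94.140625, f(3.8125) = -562549/4096, f(4.375) = -97763/512, f(4.9375) = -1048639/4096, f(5.5) = -333.625.
Sum = Δx · [f(1.5625) + f(2.125) + f(2.6875) + ...].
Sum ≈ -631.848.

-631.848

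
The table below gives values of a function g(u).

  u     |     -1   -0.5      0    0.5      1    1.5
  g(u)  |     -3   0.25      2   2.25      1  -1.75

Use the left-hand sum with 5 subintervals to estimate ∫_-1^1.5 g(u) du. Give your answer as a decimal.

1.25

Δu = 0.5.
Sum = 0.5·[(-3) + 0.25 + 2 + 2.25 + 1] = 1.25.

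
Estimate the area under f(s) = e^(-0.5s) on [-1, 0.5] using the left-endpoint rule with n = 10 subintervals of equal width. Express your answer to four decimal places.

Δs = (0.5 − (-1))/10 = 0.15.
Left endpoints: -1, -0.85, -0.7, -0.55, -0.4, -0.25, -0.1, 0.05, 0.2, 0.35.
f(-1) ≈ 1.6487, f(-0.85) ≈ 1.5296, f(-0.7) ≈ 1.4191, f(-0.55) ≈ 1.3165, f(-0.4) ≈ 1.2214, f(-0.25) ≈ 1.1331, f(-0.1) ≈ 1.0513, f(0.05) ≈ 0.9753, f(0.2) ≈ 0.9048, f(0.35) ≈ 0.8395.
Sum = Δs · [f(-1) + f(-0.85) + f(-0.7) + ...].
Sum ≈ 1.8059.

1.8059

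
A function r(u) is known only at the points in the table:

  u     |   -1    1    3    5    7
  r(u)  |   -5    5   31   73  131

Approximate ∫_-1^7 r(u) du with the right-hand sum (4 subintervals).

Δu = 2.
Sum = 2·[5 + 31 + 73 + 131] = 480.

480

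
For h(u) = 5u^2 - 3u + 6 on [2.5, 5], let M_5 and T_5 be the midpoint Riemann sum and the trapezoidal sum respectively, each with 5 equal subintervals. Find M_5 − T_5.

M_5 = 168.90625.
T_5 = 169.6875.
M_5 − T_5 = -0.78125.

-0.78125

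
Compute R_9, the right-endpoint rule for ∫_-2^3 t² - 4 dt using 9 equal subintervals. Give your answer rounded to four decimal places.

Δt = (3 − (-2))/9 = 5/9.
Right endpoints: -13/9, -8/9, -1/3, 2/9, 7/9, 4/3, 17/9, 22/9, 3.
f(-13/9) = -155/81, f(-8/9) = -260/81, f(-1/3) = -35/9, f(2/9) = -320/81, f(7/9) = -275/81, f(4/3) = -20/9, f(17/9) = -35/81, f(22/9) = 160/81, f(3) = 5.
Sum = Δt · [f(-13/9) + f(-8/9) + f(-1/3) + ...].
Sum ≈ -6.6872.

-6.6872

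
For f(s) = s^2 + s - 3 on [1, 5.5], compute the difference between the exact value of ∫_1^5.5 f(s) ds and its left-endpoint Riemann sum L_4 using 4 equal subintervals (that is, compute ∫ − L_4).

Exact integral: ∫_1^5.5 f(s) ds = 56.25.
L_4 = 38.21484375.
Error = 56.25 − 38.21484375 = 18.03515625.

18.03515625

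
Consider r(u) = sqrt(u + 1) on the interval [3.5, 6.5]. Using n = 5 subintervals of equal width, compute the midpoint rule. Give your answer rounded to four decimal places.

Δu = (6.5 − 3.5)/5 = 0.6.
Midpoints: 3.8, 4.4, 5, 5.6, 6.2.
r(3.8) ≈ 2.1909, r(4.4) ≈ 2.3238, r(5) ≈ 2.4495, r(5.6) ≈ 2.5690, r(6.2) ≈ 2.6833.
Sum = Δu · [r(3.8) + r(4.4) + r(5) + r(5.6) + r(6.2)].
Sum ≈ 7.3299.

7.3299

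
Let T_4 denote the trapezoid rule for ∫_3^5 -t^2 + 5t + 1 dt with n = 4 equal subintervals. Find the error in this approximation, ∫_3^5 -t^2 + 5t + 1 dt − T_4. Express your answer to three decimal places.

0.083

Exact integral: ∫_3^5 f(t) dt ≈ 9.33333.
T_4 = 9.25.
Error ≈ 9.33333 − 9.25 ≈ 0.083.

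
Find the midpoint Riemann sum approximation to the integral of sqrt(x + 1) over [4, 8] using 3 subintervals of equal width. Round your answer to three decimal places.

10.551

Δx = (8 − 4)/3 = 4/3.
Midpoints: 14/3, 6, 22/3.
f(14/3) ≈ 2.380, f(6) ≈ 2.646, f(22/3) ≈ 2.887.
Sum = Δx · [f(14/3) + f(6) + f(22/3)].
Sum ≈ 10.551.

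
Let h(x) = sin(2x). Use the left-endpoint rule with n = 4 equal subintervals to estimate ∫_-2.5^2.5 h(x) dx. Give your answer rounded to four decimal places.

Δx = (2.5 − (-2.5))/4 = 1.25.
Left endpoints: -2.5, -1.25, 0, 1.25.
h(-2.5) ≈ 0.9589, h(-1.25) ≈ -0.5985, h(0) ≈ 0.0000, h(1.25) ≈ 0.5985.
Sum = Δx · [h(-2.5) + h(-1.25) + h(0) + h(1.25)].
Sum ≈ 1.1987.

1.1987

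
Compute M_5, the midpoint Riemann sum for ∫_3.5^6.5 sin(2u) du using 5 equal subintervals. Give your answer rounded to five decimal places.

-0.08158

Δu = (6.5 − 3.5)/5 = 0.6.
Midpoints: 3.8, 4.4, 5, 5.6, 6.2.
f(3.8) ≈ 0.96792, f(4.4) ≈ 0.58492, f(5) ≈ -0.54402, f(5.6) ≈ -0.97918, f(6.2) ≈ -0.16560.
Sum = Δu · [f(3.8) + f(4.4) + f(5) + f(5.6) + f(6.2)].
Sum ≈ -0.08158.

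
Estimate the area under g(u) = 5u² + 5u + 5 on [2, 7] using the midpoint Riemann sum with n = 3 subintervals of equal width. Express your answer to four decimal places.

Δu = (7 − 2)/3 = 5/3.
Midpoints: 17/6, 4.5, 37/6.
g(17/6) = 2135/36, g(4.5) = 128.75, g(37/6) = 8135/36.
Sum = Δu · [g(17/6) + g(4.5) + g(37/6)].
Sum ≈ 690.0463.

690.0463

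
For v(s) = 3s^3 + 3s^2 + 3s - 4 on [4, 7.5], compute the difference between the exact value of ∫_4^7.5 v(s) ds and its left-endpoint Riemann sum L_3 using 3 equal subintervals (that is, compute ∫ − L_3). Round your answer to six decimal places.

659.373264

Exact integral: ∫_4^7.5 v(s) ds = 2585.296875.
L_3 ≈ 1925.92361111.
Error ≈ 2585.296875 − 1925.92361111 ≈ 659.373264.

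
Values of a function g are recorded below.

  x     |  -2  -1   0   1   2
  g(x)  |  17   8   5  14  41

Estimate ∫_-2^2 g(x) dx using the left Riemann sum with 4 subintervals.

Δx = 1.
Sum = 1·[17 + 8 + 5 + 14] = 44.

44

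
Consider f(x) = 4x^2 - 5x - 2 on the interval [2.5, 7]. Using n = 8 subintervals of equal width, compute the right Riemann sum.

Δx = (7 − 2.5)/8 = 0.5625.
Right endpoints: 3.0625, 3.625, 4.1875, 4.75, 5.3125, 5.875, 6.4375, 7.
f(3.0625) = 20.203125, f(3.625) = 32.4375, f(4.1875) = 47.203125, f(4.75) = 64.5, f(5.3125) = 84.328125, f(5.875) = 106.6875, f(6.4375) = 131.578125, f(7) = 159.
Sum = Δx · [f(3.0625) + f(3.625) + f(4.1875) + ...].
Sum = 363.33984375.

363.33984375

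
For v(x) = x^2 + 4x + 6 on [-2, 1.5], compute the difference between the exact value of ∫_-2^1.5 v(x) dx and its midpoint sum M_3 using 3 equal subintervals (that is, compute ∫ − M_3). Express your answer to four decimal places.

0.3970

Exact integral: ∫_-2^1.5 v(x) dx ≈ 21.291667.
M_3 ≈ 20.894676.
Error ≈ 21.291667 − 20.894676 ≈ 0.3970.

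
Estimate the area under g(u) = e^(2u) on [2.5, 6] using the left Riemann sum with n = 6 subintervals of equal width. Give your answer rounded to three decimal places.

42895.575

Δu = (6 − 2.5)/6 = 7/12.
Left endpoints: 2.5, 37/12, 11/3, 4.25, 29/6, 65/12.
g(2.5) ≈ 148.413, g(37/12) ≈ 476.595, g(11/3) ≈ 1530.475, g(4.25) ≈ 4914.769, g(29/6) ≈ 15782.652, g(65/12) ≈ 50682.367.
Sum = Δu · [g(2.5) + g(37/12) + g(11/3) + ...].
Sum ≈ 42895.575.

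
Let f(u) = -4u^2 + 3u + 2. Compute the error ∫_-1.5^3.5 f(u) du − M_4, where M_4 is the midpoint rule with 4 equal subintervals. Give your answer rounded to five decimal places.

Exact integral: ∫_-1.5^3.5 f(u) du ≈ -36.6666667.
M_4 = -34.0625.
Error ≈ -36.6666667 − (-34.0625) ≈ -2.60417.

-2.60417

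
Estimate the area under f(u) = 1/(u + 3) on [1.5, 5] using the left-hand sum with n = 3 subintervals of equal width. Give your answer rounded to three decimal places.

Δu = (5 − 1.5)/3 = 7/6.
Left endpoints: 1.5, 8/3, 23/6.
f(1.5) = 2/9, f(8/3) = 3/17, f(23/6) = 6/41.
Sum = Δu · [f(1.5) + f(8/3) + f(23/6)].
Sum ≈ 0.636.

0.636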